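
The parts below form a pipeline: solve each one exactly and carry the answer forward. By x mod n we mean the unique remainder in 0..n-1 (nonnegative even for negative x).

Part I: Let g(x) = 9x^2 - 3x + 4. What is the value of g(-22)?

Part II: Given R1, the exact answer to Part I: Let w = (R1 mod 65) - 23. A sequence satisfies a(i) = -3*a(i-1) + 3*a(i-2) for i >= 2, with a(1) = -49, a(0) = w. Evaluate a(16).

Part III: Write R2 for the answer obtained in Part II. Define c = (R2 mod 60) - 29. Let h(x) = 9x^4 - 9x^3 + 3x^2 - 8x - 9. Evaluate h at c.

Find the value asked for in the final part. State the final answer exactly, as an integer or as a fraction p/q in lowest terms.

1735

Part I: 9*(-22)^2 - 3*(-22)^1 + 4 = (4356) + (66) + (4) = 4426; answer 4426
Part II: R1 = 4426; w = -17; a(2) = -3*(-49) + 3*(-17) = 96; iterating: a(2)=96, a(3)=-435, a(4)=1593, a(5)=-6084, a(6)=23031, a(7)=-87345, a(8)=331128, a(9)=-1255419, a(10)=4759641, a(11)=-18045180, a(12)=68414463, a(13)=-259378929, a(14)=983380176, a(15)=-3728277315, a(16)=14134972473; answer 14134972473
Part III: R2 = 14134972473; c = 4; 9*(4)^4 - 9*(4)^3 + 3*(4)^2 - 8*(4)^1 - 9 = (2304) + (-576) + (48) + (-32) + (-9) = 1735; answer 1735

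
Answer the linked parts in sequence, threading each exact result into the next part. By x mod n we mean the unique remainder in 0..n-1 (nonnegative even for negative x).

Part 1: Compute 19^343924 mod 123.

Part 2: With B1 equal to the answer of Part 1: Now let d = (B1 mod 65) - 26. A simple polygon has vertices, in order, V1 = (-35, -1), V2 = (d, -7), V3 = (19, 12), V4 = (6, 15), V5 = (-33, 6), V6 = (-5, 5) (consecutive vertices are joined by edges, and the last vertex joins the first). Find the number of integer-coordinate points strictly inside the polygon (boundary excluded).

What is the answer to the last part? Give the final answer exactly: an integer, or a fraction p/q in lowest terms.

Part 1: squarings mod 123: 19^1=19, 19^2=115, 19^4=64, 19^8=37, 19^16=16, 19^32=10, 19^64=100, 19^128=37, 19^256=16, 19^512=10, 19^1024=100, 19^2048=37, 19^4096=16, 19^8192=10, 19^16384=100, 19^32768=37, 19^65536=16, 19^131072=10, 19^262144=100; 19^343924 = 19^4 * 19^16 * 19^32 * 19^64 * 19^256 * 19^512 * 19^1024 * 19^2048 * 19^4096 * 19^8192 * 19^65536 * 19^262144 = 64 (mod 123); answer 64
Part 2: B1 = 64; d = 38; cross terms: (-35*-7 - 38*-1)=283, (38*12 - 19*-7)=589, (19*15 - 6*12)=213, (6*6 - -33*15)=531, (-33*5 - -5*6)=-135, (-5*-1 - -35*5)=180; twice the area = |1661| = 1661; area = 1661/2; boundary points = 1 + 19 + 1 + 3 + 1 + 6 = 31; strictly interior points = area - boundary/2 + 1 = 816; answer 816

816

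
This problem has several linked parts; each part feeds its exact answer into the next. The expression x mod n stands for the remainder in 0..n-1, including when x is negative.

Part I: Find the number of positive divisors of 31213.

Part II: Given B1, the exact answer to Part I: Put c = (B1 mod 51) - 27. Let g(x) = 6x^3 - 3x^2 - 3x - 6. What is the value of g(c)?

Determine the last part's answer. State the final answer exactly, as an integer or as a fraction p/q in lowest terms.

-30300

Part I: 31213 = 7^4 * 13; number of divisors = (4+1) * (1+1) = 10; answer 10
Part II: B1 = 10; c = -17; 6*(-17)^3 - 3*(-17)^2 - 3*(-17)^1 - 6 = (-29478) + (-867) + (51) + (-6) = -30300; answer -30300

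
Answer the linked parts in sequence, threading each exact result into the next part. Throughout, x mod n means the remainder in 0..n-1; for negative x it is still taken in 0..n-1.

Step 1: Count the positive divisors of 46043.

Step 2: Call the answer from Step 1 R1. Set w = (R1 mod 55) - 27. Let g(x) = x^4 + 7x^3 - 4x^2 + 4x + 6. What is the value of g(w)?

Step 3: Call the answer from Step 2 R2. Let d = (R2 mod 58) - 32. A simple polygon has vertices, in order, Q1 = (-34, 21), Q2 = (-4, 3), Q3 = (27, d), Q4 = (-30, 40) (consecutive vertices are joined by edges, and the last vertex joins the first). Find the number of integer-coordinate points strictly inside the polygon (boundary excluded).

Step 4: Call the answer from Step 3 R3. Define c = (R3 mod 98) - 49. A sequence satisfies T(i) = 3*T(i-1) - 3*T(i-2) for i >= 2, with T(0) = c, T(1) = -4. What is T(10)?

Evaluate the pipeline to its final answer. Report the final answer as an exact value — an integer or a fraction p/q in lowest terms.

Step 1: 46043 = 41 * 1123; number of divisors = (1+1) * (1+1) = 4; answer 4
Step 2: R1 = 4; w = -23; 1*(-23)^4 + 7*(-23)^3 - 4*(-23)^2 + 4*(-23)^1 + 6 = (279841) + (-85169) + (-2116) + (-92) + (6) = 192470; answer 192470
Step 3: R2 = 192470; d = -6; cross terms: (-34*3 - -4*21)=-18, (-4*-6 - 27*3)=-57, (27*40 - -30*-6)=900, (-30*21 - -34*40)=730; twice the area = |1555| = 1555; area = 1555/2; boundary points = 6 + 1 + 1 + 1 = 9; strictly interior points = area - boundary/2 + 1 = 774; answer 774
Step 4: R3 = 774; c = 39; T(2) = 3*(-4) - 3*(39) = -129; iterating: T(2)=-129, T(3)=-375, T(4)=-738, T(5)=-1089, T(6)=-1053, T(7)=108, T(8)=3483, T(9)=10125, T(10)=19926; answer 19926

19926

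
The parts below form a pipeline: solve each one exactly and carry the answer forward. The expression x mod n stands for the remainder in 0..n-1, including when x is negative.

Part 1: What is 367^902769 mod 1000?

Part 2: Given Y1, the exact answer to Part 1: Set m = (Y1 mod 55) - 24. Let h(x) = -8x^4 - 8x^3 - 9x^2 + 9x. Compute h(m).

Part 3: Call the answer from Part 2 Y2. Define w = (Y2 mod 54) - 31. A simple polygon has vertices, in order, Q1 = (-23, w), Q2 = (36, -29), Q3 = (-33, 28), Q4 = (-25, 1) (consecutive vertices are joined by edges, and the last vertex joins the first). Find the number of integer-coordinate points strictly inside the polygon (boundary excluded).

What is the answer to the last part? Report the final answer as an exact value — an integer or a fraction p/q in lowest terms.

1647

Part 1: squarings mod 1000: 367^1=367, 367^2=689, 367^4=721, 367^8=841, 367^16=281, 367^32=961, 367^64=521, 367^128=441, 367^256=481, 367^512=361, 367^1024=321, 367^2048=41, 367^4096=681, 367^8192=761, 367^16384=121, 367^32768=641, 367^65536=881, 367^131072=161, 367^262144=921, 367^524288=241; 367^902769 = 367^1 * 367^16 * 367^32 * 367^64 * 367^512 * 367^1024 * 367^16384 * 367^32768 * 367^65536 * 367^262144 * 367^524288 = 247 (mod 1000); answer 247
Part 2: Y1 = 247; m = 3; -8*(3)^4 - 8*(3)^3 - 9*(3)^2 + 9*(3)^1 = (-648) + (-216) + (-81) + (27) = -918; answer -918
Part 3: Y2 = -918; w = -31; cross terms: (-23*-29 - 36*-31)=1783, (36*28 - -33*-29)=51, (-33*1 - -25*28)=667, (-25*-31 - -23*1)=798; twice the area = |3299| = 3299; area = 3299/2; boundary points = 1 + 3 + 1 + 2 = 7; strictly interior points = area - boundary/2 + 1 = 1647; answer 1647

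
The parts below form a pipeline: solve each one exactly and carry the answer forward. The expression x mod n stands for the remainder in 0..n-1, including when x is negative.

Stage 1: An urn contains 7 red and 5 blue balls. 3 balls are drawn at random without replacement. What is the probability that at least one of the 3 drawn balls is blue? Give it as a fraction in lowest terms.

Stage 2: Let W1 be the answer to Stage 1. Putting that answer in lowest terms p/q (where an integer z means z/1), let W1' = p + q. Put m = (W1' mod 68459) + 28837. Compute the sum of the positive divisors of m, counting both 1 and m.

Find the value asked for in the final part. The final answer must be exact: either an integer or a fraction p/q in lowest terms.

45720

Stage 1: total draws C(12,3) = 220; complement C(7,3) = 35; favorable 220 - 35 = 185; P = 37/44; answer 37/44
Stage 2: W1 = 37/44; threaded value p + q = 81; m = 28918; 28918 = 2 * 19 * 761; sigma = (1 + 2) * (1 + 19) * (1 + 761) = 3 * 20 * 762 = 45720; answer 45720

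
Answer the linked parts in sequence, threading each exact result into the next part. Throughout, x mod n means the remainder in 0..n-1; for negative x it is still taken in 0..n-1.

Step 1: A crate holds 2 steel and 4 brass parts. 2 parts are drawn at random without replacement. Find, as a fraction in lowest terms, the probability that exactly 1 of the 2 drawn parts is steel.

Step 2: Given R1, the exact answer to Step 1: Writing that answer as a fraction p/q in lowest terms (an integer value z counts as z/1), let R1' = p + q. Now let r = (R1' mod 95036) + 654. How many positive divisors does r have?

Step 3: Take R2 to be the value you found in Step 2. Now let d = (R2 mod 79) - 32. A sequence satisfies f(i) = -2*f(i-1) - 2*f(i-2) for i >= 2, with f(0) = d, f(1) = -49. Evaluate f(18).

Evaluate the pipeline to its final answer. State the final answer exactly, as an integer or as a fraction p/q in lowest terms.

40448

Step 1: total draws C(6,2) = 15; favorable C(2,1)*C(4,1) = 8; P = 8/15; answer 8/15
Step 2: R1 = 8/15; threaded value p + q = 23; r = 677; 677 is prime, so its only divisors are 1 and 677; count = 2; answer 2
Step 3: R2 = 2; d = -30; f(2) = -2*(-49) - 2*(-30) = 158; iterating: f(2)=158, f(3)=-218, f(4)=120, f(5)=196, f(6)=-632, f(7)=872, f(8)=-480, f(9)=-784, f(10)=2528, f(11)=-3488, f(12)=1920, f(13)=3136, f(14)=-10112, f(15)=13952, f(16)=-7680, f(17)=-12544, f(18)=40448; answer 40448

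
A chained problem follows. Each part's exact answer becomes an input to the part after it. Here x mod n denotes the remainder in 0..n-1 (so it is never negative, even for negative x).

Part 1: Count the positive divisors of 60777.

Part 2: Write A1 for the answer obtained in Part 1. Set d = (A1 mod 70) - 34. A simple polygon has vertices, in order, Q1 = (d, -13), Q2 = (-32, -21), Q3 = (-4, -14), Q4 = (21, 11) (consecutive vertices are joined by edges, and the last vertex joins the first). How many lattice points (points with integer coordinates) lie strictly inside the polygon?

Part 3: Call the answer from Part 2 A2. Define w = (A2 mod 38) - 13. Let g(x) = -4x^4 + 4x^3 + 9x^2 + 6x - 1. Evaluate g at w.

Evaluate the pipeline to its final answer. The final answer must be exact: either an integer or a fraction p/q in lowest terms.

Part 1: 60777 = 3^3 * 2251; number of divisors = (3+1) * (1+1) = 8; answer 8
Part 2: A1 = 8; d = -26; cross terms: (-26*-21 - -32*-13)=130, (-32*-14 - -4*-21)=364, (-4*11 - 21*-14)=250, (21*-13 - -26*11)=13; twice the area = |757| = 757; area = 757/2; boundary points = 2 + 7 + 25 + 1 = 35; strictly interior points = area - boundary/2 + 1 = 362; answer 362
Part 3: A2 = 362; w = 7; -4*(7)^4 + 4*(7)^3 + 9*(7)^2 + 6*(7)^1 - 1 = (-9604) + (1372) + (441) + (42) + (-1) = -7750; answer -7750

-7750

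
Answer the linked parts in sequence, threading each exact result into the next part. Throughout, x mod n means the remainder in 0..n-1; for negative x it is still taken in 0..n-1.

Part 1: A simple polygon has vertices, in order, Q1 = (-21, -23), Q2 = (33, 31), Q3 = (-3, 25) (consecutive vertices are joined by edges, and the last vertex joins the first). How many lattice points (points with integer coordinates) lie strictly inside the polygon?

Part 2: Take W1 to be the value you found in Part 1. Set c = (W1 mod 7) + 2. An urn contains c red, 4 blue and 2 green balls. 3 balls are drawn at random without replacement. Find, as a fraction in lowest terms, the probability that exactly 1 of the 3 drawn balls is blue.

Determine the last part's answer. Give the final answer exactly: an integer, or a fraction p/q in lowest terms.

10/21

Part 1: cross terms: (-21*31 - 33*-23)=108, (33*25 - -3*31)=918, (-3*-23 - -21*25)=594; twice the area = |1620| = 1620; area = 810; boundary points = 54 + 6 + 6 = 66; strictly interior points = area - boundary/2 + 1 = 778; answer 778
Part 2: W1 = 778; c = 3; total draws C(9,3) = 84; favorable C(4,1)*C(5,2) = 40; P = 10/21; answer 10/21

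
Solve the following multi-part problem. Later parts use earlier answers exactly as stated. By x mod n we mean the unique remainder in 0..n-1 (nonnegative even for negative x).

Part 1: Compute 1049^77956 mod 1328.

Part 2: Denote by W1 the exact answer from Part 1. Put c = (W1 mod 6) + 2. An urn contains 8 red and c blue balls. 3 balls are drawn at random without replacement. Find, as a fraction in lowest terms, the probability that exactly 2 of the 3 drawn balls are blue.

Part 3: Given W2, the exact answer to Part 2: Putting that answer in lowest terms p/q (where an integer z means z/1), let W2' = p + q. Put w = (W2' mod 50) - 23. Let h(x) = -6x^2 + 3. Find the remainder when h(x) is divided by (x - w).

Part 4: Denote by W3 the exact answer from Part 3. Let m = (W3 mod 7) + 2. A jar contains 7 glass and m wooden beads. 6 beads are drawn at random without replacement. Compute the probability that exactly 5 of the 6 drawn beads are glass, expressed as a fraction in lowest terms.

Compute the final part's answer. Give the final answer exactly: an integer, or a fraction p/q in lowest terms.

Part 1: squarings mod 1328: 1049^1=1049, 1049^2=817, 1049^4=833, 1049^8=673, 1049^16=81, 1049^32=1249, 1049^64=929, 1049^128=1169, 1049^256=49, 1049^512=1073, 1049^1024=1281, 1049^2048=881, 1049^4096=609, 1049^8192=369, 1049^16384=705, 1049^32768=353, 1049^65536=1105; 1049^77956 = 1049^4 * 1049^128 * 1049^4096 * 1049^8192 * 1049^65536 = 177 (mod 1328); answer 177
Part 2: W1 = 177; c = 5; total draws C(13,3) = 286; favorable C(5,2)*C(8,1) = 80; P = 40/143; answer 40/143
Part 3: W2 = 40/143; threaded value p + q = 183; w = 10; remainder = value at the root: -6*(10)^2 + 3 = (-600) + (3) = -597; answer -597
Part 4: W3 = -597; m = 7; total draws C(14,6) = 3003; favorable C(7,5)*C(7,1) = 147; P = 7/143; answer 7/143

7/143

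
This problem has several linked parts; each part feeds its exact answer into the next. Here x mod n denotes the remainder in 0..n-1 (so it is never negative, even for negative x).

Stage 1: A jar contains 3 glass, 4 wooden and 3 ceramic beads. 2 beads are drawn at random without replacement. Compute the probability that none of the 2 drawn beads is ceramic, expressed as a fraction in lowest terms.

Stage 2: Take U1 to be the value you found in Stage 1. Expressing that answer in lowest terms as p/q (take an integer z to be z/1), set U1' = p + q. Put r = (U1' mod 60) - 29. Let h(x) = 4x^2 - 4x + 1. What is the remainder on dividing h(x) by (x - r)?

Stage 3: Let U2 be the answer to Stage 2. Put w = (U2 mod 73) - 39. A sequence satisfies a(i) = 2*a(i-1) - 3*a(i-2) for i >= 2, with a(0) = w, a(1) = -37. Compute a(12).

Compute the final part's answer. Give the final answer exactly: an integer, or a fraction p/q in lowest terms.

Stage 1: total draws C(10,2) = 45; favorable C(7,2) = 21; P = 7/15; answer 7/15
Stage 2: U1 = 7/15; threaded value p + q = 22; r = -7; remainder = value at the root: 4*(-7)^2 - 4*(-7)^1 + 1 = (196) + (28) + (1) = 225; answer 225
Stage 3: U2 = 225; w = -33; a(2) = 2*(-37) - 3*(-33) = 25; iterating: a(2)=25, a(3)=161, a(4)=247, a(5)=11, a(6)=-719, a(7)=-1471, a(8)=-785, a(9)=2843, a(10)=8041, a(11)=7553, a(12)=-9017; answer -9017

-9017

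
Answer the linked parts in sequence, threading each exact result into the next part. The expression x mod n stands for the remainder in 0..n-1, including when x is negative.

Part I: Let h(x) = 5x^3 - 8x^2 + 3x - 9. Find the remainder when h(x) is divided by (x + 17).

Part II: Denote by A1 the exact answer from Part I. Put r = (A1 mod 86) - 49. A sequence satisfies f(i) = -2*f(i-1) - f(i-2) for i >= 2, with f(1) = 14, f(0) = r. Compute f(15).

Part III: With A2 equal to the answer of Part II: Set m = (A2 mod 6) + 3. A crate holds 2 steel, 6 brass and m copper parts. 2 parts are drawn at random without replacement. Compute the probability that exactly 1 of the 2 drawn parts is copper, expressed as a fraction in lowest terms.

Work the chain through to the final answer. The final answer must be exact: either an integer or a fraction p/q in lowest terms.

24/55

Part I: remainder = value at the root: 5*(-17)^3 - 8*(-17)^2 + 3*(-17)^1 - 9 = (-24565) + (-2312) + (-51) + (-9) = -26937; answer -26937
Part II: A1 = -26937; r = 18; f(2) = -2*(14) - 1*(18) = -46; iterating: f(2)=-46, f(3)=78, f(4)=-110, f(5)=142, f(6)=-174, f(7)=206, f(8)=-238, f(9)=270, f(10)=-302, f(11)=334, f(12)=-366, f(13)=398, f(14)=-430, f(15)=462; answer 462
Part III: A2 = 462; m = 3; total draws C(11,2) = 55; favorable C(3,1)*C(8,1) = 24; P = 24/55; answer 24/55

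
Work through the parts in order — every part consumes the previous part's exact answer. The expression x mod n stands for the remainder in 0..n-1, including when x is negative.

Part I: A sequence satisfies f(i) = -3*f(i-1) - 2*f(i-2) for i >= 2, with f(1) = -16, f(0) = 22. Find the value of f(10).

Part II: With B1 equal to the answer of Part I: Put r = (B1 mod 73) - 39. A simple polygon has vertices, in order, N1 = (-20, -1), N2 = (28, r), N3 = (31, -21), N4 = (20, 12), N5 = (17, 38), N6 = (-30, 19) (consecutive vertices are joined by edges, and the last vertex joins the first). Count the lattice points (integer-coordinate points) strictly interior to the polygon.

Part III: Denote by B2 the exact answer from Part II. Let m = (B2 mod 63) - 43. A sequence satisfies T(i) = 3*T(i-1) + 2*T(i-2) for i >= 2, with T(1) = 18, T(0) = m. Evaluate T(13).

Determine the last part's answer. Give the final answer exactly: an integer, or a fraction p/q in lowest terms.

8191422

Part I: f(2) = -3*(-16) - 2*(22) = 4; iterating: f(2)=4, f(3)=20, f(4)=-68, f(5)=164, f(6)=-356, f(7)=740, f(8)=-1508, f(9)=3044, f(10)=-6116; answer -6116
Part II: B1 = -6116; r = -23; cross terms: (-20*-23 - 28*-1)=488, (28*-21 - 31*-23)=125, (31*12 - 20*-21)=792, (20*38 - 17*12)=556, (17*19 - -30*38)=1463, (-30*-1 - -20*19)=410; twice the area = |3834| = 3834; area = 1917; boundary points = 2 + 1 + 11 + 1 + 1 + 10 = 26; strictly interior points = area - boundary/2 + 1 = 1905; answer 1905
Part III: B2 = 1905; m = -28; T(2) = 3*(18) + 2*(-28) = -2; iterating: T(2)=-2, T(3)=30, T(4)=86, T(5)=318, T(6)=1126, T(7)=4014, T(8)=14294, T(9)=50910, T(10)=181318, T(11)=645774, T(12)=2299958, T(13)=8191422; answer 8191422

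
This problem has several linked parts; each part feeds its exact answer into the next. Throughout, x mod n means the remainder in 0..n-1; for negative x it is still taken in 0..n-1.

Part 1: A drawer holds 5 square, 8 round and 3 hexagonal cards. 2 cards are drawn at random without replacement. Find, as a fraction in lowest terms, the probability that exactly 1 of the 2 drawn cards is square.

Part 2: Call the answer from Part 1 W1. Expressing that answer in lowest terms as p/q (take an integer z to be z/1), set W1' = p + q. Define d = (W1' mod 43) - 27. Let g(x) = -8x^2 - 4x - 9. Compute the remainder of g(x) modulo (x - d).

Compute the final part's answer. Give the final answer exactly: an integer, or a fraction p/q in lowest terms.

Part 1: total draws C(16,2) = 120; favorable C(5,1)*C(11,1) = 55; P = 11/24; answer 11/24
Part 2: W1 = 11/24; threaded value p + q = 35; d = 8; remainder = value at the root: -8*(8)^2 - 4*(8)^1 - 9 = (-512) + (-32) + (-9) = -553; answer -553

-553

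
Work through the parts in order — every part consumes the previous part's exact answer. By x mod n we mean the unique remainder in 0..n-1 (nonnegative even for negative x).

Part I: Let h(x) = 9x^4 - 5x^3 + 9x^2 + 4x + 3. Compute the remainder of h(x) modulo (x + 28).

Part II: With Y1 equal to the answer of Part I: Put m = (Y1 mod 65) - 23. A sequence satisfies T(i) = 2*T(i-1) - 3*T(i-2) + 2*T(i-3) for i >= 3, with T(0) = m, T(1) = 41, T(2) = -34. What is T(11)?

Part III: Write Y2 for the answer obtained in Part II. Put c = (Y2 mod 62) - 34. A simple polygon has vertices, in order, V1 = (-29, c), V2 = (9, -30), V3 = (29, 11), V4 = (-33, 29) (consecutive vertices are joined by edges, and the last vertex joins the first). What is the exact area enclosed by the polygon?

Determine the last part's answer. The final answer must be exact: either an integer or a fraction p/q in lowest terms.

1795

Part I: remainder = value at the root: 9*(-28)^4 - 5*(-28)^3 + 9*(-28)^2 + 4*(-28)^1 + 3 = (5531904) + (109760) + (7056) + (-112) + (3) = 5648611; answer 5648611
Part II: Y1 = 5648611; m = 23; T(3) = 2*(-34) - 3*(41) + 2*(23) = -145; iterating: T(3)=-145, T(4)=-106, T(5)=155, T(6)=338, T(7)=-1, T(8)=-706, T(9)=-733, T(10)=650, T(11)=2087; answer 2087
Part III: Y2 = 2087; c = 7; cross terms: (-29*-30 - 9*7)=807, (9*11 - 29*-30)=969, (29*29 - -33*11)=1204, (-33*7 - -29*29)=610; twice the area = |3590| = 3590; area = 1795; answer 1795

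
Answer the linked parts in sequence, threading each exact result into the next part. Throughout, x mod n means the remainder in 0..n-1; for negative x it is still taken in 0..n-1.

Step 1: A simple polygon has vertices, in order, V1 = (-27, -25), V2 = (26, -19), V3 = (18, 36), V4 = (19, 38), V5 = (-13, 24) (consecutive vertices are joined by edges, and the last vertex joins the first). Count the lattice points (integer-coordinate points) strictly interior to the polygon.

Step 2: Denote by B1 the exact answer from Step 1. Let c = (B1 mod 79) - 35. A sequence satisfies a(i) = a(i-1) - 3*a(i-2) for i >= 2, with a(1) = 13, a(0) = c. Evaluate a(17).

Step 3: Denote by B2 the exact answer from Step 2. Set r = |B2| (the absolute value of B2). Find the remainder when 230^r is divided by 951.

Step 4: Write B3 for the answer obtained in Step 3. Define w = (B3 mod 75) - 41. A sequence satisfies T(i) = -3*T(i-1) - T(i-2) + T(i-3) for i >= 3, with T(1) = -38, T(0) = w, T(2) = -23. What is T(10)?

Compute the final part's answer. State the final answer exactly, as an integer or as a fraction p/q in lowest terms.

Step 1: cross terms: (-27*-19 - 26*-25)=1163, (26*36 - 18*-19)=1278, (18*38 - 19*36)=0, (19*24 - -13*38)=950, (-13*-25 - -27*24)=973; twice the area = |4364| = 4364; area = 2182; boundary points = 1 + 1 + 1 + 2 + 7 = 12; strictly interior points = area - boundary/2 + 1 = 2177; answer 2177
Step 2: B1 = 2177; c = 9; a(2) = 1*(13) - 3*(9) = -14; iterating: a(2)=-14, a(3)=-53, a(4)=-11, a(5)=148, a(6)=181, a(7)=-263, a(8)=-806, a(9)=-17, a(10)=2401, a(11)=2452, a(12)=-4751, a(13)=-12107, a(14)=2146, a(15)=38467, a(16)=32029, a(17)=-83372; answer -83372
Step 3: B2 = -83372; r = 83372; squarings mod 951: 230^1=230, 230^2=595, 230^4=253, 230^8=292, 230^16=625, 230^32=715, 230^64=538, 230^128=340, 230^256=529, 230^512=247, 230^1024=145, 230^2048=103, 230^4096=148, 230^8192=31, 230^16384=10, 230^32768=100, 230^65536=490; 230^83372 = 230^4 * 230^8 * 230^32 * 230^128 * 230^256 * 230^1024 * 230^16384 * 230^65536 = 406 (mod 951); answer 406
Step 4: B3 = 406; w = -10; T(3) = -3*(-23) - 1*(-38) + 1*(-10) = 97; iterating: T(3)=97, T(4)=-306, T(5)=798, T(6)=-1991, T(7)=4869, T(8)=-11818, T(9)=28594, T(10)=-69095; answer -69095

-69095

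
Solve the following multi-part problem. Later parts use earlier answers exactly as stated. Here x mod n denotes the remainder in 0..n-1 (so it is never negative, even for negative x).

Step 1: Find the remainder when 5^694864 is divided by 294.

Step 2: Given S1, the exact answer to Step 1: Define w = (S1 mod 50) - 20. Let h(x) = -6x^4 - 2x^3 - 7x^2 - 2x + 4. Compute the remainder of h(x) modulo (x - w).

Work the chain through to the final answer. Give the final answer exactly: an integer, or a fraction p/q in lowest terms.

-298541

Step 1: squarings mod 294: 5^1=5, 5^2=25, 5^4=37, 5^8=193, 5^16=205, 5^32=277, 5^64=289, 5^128=25, 5^256=37, 5^512=193, 5^1024=205, 5^2048=277, 5^4096=289, 5^8192=25, 5^16384=37, 5^32768=193, 5^65536=205, 5^131072=277, 5^262144=289, 5^524288=25; 5^694864 = 5^16 * 5^64 * 5^512 * 5^2048 * 5^4096 * 5^32768 * 5^131072 * 5^524288 = 205 (mod 294); answer 205
Step 2: S1 = 205; w = -15; remainder = value at the root: -6*(-15)^4 - 2*(-15)^3 - 7*(-15)^2 - 2*(-15)^1 + 4 = (-303750) + (6750) + (-1575) + (30) + (4) = -298541; answer -298541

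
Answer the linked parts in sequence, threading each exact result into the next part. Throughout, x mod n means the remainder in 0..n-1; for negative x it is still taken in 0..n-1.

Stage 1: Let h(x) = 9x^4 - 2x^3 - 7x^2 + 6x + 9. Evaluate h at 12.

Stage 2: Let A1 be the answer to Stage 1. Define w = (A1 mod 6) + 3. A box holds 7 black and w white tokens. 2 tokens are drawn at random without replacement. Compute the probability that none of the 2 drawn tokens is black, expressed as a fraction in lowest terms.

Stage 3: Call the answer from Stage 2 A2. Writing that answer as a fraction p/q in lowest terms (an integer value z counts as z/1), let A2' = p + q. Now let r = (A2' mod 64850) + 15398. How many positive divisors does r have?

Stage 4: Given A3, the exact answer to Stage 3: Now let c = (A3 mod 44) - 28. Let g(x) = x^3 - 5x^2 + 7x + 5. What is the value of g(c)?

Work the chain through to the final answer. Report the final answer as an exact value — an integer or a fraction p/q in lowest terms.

Stage 1: 9*(12)^4 - 2*(12)^3 - 7*(12)^2 + 6*(12)^1 + 9 = (186624) + (-3456) + (-1008) + (72) + (9) = 182241; answer 182241
Stage 2: A1 = 182241; w = 6; total draws C(13,2) = 78; favorable C(6,2) = 15; P = 5/26; answer 5/26
Stage 3: A2 = 5/26; threaded value p + q = 31; r = 15429; 15429 = 3 * 37 * 139; number of divisors = (1+1) * (1+1) * (1+1) = 8; answer 8
Stage 4: A3 = 8; c = -20; 1*(-20)^3 - 5*(-20)^2 + 7*(-20)^1 + 5 = (-8000) + (-2000) + (-140) + (5) = -10135; answer -10135

-10135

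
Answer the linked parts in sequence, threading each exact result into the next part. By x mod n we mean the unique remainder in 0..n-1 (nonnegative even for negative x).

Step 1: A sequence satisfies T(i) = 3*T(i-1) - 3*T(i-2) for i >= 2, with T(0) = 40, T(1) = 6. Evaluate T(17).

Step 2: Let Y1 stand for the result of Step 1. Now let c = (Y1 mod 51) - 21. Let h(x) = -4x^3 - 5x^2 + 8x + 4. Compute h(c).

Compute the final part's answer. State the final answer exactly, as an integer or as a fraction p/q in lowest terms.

Step 1: T(2) = 3*(6) - 3*(40) = -102; iterating: T(2)=-102, T(3)=-324, T(4)=-666, T(5)=-1026, T(6)=-1080, T(7)=-162, T(8)=2754, T(9)=8748, T(10)=17982, T(11)=27702, T(12)=29160, T(13)=4374, T(14)=-74358, T(15)=-236196, T(16)=-485514, T(17)=-747954; answer -747954
Step 2: Y1 = -747954; c = -9; -4*(-9)^3 - 5*(-9)^2 + 8*(-9)^1 + 4 = (2916) + (-405) + (-72) + (4) = 2443; answer 2443

2443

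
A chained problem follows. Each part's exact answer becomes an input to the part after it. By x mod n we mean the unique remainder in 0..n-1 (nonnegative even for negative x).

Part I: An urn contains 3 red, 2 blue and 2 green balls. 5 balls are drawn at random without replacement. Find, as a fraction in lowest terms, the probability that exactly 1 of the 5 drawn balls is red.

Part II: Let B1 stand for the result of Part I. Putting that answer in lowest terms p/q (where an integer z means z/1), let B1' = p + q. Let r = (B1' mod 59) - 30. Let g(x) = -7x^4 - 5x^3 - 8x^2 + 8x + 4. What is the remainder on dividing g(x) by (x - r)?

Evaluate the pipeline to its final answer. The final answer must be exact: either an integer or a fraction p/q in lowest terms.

Part I: total draws C(7,5) = 21; favorable C(3,1)*C(4,4) = 3; P = 1/7; answer 1/7
Part II: B1 = 1/7; threaded value p + q = 8; r = -22; remainder = value at the root: -7*(-22)^4 - 5*(-22)^3 - 8*(-22)^2 + 8*(-22)^1 + 4 = (-1639792) + (53240) + (-3872) + (-176) + (4) = -1590596; answer -1590596

-1590596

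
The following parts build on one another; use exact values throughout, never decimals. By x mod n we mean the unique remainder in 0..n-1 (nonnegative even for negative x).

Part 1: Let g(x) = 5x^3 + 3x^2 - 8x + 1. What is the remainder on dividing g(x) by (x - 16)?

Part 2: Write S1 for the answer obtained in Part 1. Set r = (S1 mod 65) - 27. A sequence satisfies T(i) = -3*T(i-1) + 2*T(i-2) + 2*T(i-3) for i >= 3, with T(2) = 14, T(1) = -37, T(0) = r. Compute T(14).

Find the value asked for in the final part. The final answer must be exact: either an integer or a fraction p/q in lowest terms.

22040530

Part 1: remainder = value at the root: 5*(16)^3 + 3*(16)^2 - 8*(16)^1 + 1 = (20480) + (768) + (-128) + (1) = 21121; answer 21121
Part 2: S1 = 21121; r = 34; T(3) = -3*(14) + 2*(-37) + 2*(34) = -48; iterating: T(3)=-48, T(4)=98, T(5)=-362, T(6)=1186, T(7)=-4086, T(8)=13906, T(9)=-47518, T(10)=162194, T(11)=-553806, T(12)=1890770, T(13)=-6455534, T(14)=22040530; answer 22040530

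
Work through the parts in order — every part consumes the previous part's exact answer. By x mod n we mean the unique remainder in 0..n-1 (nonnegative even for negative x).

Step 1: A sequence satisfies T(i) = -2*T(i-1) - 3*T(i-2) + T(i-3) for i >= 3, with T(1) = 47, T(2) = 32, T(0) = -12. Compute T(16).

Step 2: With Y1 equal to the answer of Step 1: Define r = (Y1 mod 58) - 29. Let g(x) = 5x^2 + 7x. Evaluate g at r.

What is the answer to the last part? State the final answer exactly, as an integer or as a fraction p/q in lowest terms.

2484

Step 1: T(3) = -2*(32) - 3*(47) + 1*(-12) = -217; iterating: T(3)=-217, T(4)=385, T(5)=-87, T(6)=-1198, T(7)=3042, T(8)=-2577, T(9)=-5170, T(10)=21113, T(11)=-29293, T(12)=-9923, T(13)=128838, T(14)=-257200, T(15)=117963, T(16)=664512; answer 664512
Step 2: Y1 = 664512; r = -23; 5*(-23)^2 + 7*(-23)^1 = (2645) + (-161) = 2484; answer 2484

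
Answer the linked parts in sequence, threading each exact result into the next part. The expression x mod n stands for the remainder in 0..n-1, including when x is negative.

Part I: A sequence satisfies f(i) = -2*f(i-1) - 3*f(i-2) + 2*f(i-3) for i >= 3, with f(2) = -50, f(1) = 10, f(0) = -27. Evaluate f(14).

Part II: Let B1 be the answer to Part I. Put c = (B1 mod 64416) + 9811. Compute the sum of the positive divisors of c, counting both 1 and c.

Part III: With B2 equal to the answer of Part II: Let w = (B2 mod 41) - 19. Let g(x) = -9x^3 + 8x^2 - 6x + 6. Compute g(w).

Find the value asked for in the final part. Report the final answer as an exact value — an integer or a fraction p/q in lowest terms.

Part I: f(3) = -2*(-50) - 3*(10) + 2*(-27) = 16; iterating: f(3)=16, f(4)=138, f(5)=-424, f(6)=466, f(7)=616, f(8)=-3478, f(9)=6040, f(10)=-414, f(11)=-24248, f(12)=61818, f(13)=-51720, f(14)=-130510; answer -130510
Part II: B1 = -130510; c = 72549; 72549 = 3^3 * 2687; sigma = (1 + 3 + 9 + 27) * (1 + 2687) = 40 * 2688 = 107520; answer 107520
Part III: B2 = 107520; w = -1; -9*(-1)^3 + 8*(-1)^2 - 6*(-1)^1 + 6 = (9) + (8) + (6) + (6) = 29; answer 29

29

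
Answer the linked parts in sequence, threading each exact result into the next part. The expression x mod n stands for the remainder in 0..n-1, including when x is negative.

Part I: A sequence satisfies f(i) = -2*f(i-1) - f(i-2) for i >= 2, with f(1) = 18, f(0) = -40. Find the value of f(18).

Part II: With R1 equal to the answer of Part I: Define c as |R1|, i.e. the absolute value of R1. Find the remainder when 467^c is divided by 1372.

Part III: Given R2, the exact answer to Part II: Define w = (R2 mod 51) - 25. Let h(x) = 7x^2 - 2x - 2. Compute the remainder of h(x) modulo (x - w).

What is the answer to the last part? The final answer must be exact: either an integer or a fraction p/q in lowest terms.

Part I: f(2) = -2*(18) - 1*(-40) = 4; iterating: f(2)=4, f(3)=-26, f(4)=48, f(5)=-70, f(6)=92, f(7)=-114, f(8)=136, f(9)=-158, f(10)=180, f(11)=-202, f(12)=224, f(13)=-246, f(14)=268, f(15)=-290, f(16)=312, f(17)=-334, f(18)=356; answer 356
Part II: R1 = 356; c = 356; squarings mod 1372: 467^1=467, 467^2=1313, 467^4=737, 467^8=1229, 467^16=1241, 467^32=697, 467^64=121, 467^128=921, 467^256=345; 467^356 = 467^4 * 467^32 * 467^64 * 467^256 = 277 (mod 1372); answer 277
Part III: R2 = 277; w = -3; remainder = value at the root: 7*(-3)^2 - 2*(-3)^1 - 2 = (63) + (6) + (-2) = 67; answer 67

67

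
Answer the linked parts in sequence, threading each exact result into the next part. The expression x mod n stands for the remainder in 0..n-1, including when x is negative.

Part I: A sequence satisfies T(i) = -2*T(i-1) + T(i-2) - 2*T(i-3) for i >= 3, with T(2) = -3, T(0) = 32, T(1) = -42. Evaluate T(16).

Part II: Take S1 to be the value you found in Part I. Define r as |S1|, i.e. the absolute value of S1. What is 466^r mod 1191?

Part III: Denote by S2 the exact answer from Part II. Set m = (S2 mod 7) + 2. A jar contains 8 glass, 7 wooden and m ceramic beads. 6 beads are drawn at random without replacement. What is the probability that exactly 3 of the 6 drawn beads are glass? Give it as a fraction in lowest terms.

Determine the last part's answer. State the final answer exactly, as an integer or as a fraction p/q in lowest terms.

110/323

Part I: T(3) = -2*(-3) + 1*(-42) - 2*(32) = -100; iterating: T(3)=-100, T(4)=281, T(5)=-656, T(6)=1793, T(7)=-4804, T(8)=12713, T(9)=-33816, T(10)=89953, T(11)=-239148, T(12)=635881, T(13)=-1690816, T(14)=4495809, T(15)=-11954196, T(16)=31785833; answer 31785833
Part II: S1 = 31785833; r = 31785833; squarings mod 1191: 466^1=466, 466^2=394, 466^4=406, 466^8=478, 466^16=1003, 466^32=805, 466^64=121, 466^128=349, 466^256=319, 466^512=526, 466^1024=364, 466^2048=295, 466^4096=82, 466^8192=769, 466^16384=625, 466^32768=1168, 466^65536=529, 466^131072=1147, 466^262144=745, 466^524288=19, 466^1048576=361, 466^2097152=502, 466^4194304=703, 466^8388608=1135, 466^16777216=754; 466^31785833 = 466^1 * 466^8 * 466^32 * 466^64 * 466^256 * 466^512 * 466^65536 * 466^262144 * 466^2097152 * 466^4194304 * 466^8388608 * 466^16777216 = 394 (mod 1191); answer 394
Part III: S2 = 394; m = 4; total draws C(19,6) = 27132; favorable C(8,3)*C(11,3) = 9240; P = 110/323; answer 110/323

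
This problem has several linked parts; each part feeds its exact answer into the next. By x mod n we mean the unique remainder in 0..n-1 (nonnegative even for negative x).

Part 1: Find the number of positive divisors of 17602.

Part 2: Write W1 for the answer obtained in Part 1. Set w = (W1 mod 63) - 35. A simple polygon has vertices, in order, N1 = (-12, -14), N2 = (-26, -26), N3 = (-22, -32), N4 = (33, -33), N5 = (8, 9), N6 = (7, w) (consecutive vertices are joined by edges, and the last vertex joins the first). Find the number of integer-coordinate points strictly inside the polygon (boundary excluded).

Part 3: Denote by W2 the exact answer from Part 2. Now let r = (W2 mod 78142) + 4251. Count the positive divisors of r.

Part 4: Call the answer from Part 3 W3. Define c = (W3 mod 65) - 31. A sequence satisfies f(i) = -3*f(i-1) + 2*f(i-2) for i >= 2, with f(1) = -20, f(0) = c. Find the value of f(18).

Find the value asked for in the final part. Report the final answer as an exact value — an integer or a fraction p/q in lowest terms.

Part 1: 17602 = 2 * 13 * 677; number of divisors = (1+1) * (1+1) * (1+1) = 8; answer 8
Part 2: W1 = 8; w = -27; cross terms: (-12*-26 - -26*-14)=-52, (-26*-32 - -22*-26)=260, (-22*-33 - 33*-32)=1782, (33*9 - 8*-33)=561, (8*-27 - 7*9)=-279, (7*-14 - -12*-27)=-422; twice the area = |1850| = 1850; area = 925; boundary points = 2 + 2 + 1 + 1 + 1 + 1 = 8; strictly interior points = area - boundary/2 + 1 = 922; answer 922
Part 3: W2 = 922; r = 5173; 5173 = 7 * 739; number of divisors = (1+1) * (1+1) = 4; answer 4
Part 4: W3 = 4; c = -27; f(2) = -3*(-20) + 2*(-27) = 6; iterating: f(2)=6, f(3)=-58, f(4)=186, f(5)=-674, f(6)=2394, f(7)=-8530, f(8)=30378, f(9)=-108194, f(10)=385338, f(11)=-1372402, f(12)=4887882, f(13)=-17408450, f(14)=62001114, f(15)=-220820242, f(16)=786462954, f(17)=-2801029346, f(18)=9976013946; answer 9976013946

9976013946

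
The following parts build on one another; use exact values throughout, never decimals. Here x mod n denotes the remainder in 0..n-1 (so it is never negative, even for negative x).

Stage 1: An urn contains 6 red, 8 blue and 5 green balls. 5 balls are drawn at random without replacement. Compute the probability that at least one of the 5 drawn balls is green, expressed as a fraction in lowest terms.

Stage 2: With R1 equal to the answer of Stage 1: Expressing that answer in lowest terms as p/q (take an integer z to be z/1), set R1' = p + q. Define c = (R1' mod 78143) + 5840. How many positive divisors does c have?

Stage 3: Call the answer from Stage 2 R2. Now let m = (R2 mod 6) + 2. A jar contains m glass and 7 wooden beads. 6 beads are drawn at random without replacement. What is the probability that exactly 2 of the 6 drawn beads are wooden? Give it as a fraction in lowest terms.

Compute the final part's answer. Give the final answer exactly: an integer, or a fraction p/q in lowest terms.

Stage 1: total draws C(19,5) = 11628; complement C(14,5) = 2002; favorable 11628 - 2002 = 9626; P = 4813/5814; answer 4813/5814
Stage 2: R1 = 4813/5814; threaded value p + q = 10627; c = 16467; 16467 = 3 * 11 * 499; number of divisors = (1+1) * (1+1) * (1+1) = 8; answer 8
Stage 3: R2 = 8; m = 4; total draws C(11,6) = 462; favorable C(7,2)*C(4,4) = 21; P = 1/22; answer 1/22

1/22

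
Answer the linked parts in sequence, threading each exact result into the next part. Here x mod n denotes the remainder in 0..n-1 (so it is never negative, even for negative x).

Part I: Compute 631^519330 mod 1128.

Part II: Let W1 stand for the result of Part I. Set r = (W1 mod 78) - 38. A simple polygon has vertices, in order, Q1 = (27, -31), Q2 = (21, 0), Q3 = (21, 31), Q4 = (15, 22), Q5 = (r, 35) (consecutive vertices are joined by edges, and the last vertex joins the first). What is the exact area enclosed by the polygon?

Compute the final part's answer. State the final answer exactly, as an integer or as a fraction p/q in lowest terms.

Part I: squarings mod 1128: 631^1=631, 631^2=1105, 631^4=529, 631^8=97, 631^16=385, 631^32=457, 631^64=169, 631^128=361, 631^256=601, 631^512=241, 631^1024=553, 631^2048=121, 631^4096=1105, 631^8192=529, 631^16384=97, 631^32768=385, 631^65536=457, 631^131072=169, 631^262144=361; 631^519330 = 631^2 * 631^32 * 631^128 * 631^1024 * 631^2048 * 631^8192 * 631^16384 * 631^32768 * 631^65536 * 631^131072 * 631^262144 = 361 (mod 1128); answer 361
Part II: W1 = 361; r = 11; cross terms: (27*0 - 21*-31)=651, (21*31 - 21*0)=651, (21*22 - 15*31)=-3, (15*35 - 11*22)=283, (11*-31 - 27*35)=-1286; twice the area = |296| = 296; area = 148; answer 148

148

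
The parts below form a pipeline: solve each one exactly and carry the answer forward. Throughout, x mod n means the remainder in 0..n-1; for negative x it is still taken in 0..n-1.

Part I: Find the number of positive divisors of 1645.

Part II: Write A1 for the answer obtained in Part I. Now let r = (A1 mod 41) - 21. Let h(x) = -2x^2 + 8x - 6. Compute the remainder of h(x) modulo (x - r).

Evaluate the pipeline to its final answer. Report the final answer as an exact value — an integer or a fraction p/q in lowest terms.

Part I: 1645 = 5 * 7 * 47; number of divisors = (1+1) * (1+1) * (1+1) = 8; answer 8
Part II: A1 = 8; r = -13; remainder = value at the root: -2*(-13)^2 + 8*(-13)^1 - 6 = (-338) + (-104) + (-6) = -448; answer -448

-448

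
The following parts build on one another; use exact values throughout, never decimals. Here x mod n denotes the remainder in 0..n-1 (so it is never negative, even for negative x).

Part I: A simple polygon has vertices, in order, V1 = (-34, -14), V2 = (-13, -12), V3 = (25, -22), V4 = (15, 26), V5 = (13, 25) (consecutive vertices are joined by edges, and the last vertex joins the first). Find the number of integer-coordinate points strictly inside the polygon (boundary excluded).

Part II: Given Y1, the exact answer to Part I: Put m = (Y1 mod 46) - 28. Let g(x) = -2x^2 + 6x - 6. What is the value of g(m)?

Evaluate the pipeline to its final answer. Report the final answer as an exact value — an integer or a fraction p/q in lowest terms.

Part I: cross terms: (-34*-12 - -13*-14)=226, (-13*-22 - 25*-12)=586, (25*26 - 15*-22)=980, (15*25 - 13*26)=37, (13*-14 - -34*25)=668; twice the area = |2497| = 2497; area = 2497/2; boundary points = 1 + 2 + 2 + 1 + 1 = 7; strictly interior points = area - boundary/2 + 1 = 1246; answer 1246
Part II: Y1 = 1246; m = -24; -2*(-24)^2 + 6*(-24)^1 - 6 = (-1152) + (-144) + (-6) = -1302; answer -1302

-1302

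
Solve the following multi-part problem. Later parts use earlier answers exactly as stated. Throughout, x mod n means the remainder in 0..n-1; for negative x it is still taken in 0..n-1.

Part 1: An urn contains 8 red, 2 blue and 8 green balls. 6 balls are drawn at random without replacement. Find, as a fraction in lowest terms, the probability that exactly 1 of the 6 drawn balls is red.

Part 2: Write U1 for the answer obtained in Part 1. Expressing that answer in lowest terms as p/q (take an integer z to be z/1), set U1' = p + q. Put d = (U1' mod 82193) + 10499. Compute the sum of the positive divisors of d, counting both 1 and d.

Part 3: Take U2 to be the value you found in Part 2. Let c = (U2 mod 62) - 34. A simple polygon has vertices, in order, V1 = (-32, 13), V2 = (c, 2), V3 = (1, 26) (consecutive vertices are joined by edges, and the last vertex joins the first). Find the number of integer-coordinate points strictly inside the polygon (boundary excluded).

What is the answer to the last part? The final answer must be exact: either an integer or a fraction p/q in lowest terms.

319

Part 1: total draws C(18,6) = 18564; favorable C(8,1)*C(10,5) = 2016; P = 24/221; answer 24/221
Part 2: U1 = 24/221; threaded value p + q = 245; d = 10744; 10744 = 2^3 * 17 * 79; sigma = (1 + 2 + 4 + 8) * (1 + 17) * (1 + 79) = 15 * 18 * 80 = 21600; answer 21600
Part 3: U2 = 21600; c = -10; cross terms: (-32*2 - -10*13)=66, (-10*26 - 1*2)=-262, (1*13 - -32*26)=845; twice the area = |649| = 649; area = 649/2; boundary points = 11 + 1 + 1 = 13; strictly interior points = area - boundary/2 + 1 = 319; answer 319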